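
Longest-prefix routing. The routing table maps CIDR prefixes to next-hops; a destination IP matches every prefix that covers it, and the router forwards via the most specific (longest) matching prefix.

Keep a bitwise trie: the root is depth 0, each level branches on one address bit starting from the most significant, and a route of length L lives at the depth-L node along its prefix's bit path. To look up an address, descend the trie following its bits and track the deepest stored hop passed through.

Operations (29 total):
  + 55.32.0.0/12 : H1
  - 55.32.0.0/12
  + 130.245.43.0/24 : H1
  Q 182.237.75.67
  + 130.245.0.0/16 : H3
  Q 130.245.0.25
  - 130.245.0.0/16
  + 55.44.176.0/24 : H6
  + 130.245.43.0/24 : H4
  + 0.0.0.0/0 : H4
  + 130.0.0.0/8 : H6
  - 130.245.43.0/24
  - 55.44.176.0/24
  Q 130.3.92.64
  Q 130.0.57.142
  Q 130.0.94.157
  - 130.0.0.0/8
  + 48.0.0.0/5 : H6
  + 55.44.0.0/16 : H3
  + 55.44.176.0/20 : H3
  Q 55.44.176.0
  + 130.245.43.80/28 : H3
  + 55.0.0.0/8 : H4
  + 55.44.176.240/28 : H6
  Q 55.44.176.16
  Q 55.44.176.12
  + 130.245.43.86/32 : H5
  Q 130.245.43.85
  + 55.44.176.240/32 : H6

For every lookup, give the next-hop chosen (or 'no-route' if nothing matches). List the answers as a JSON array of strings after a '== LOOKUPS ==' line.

Apply in order:
  add 55.32.0.0/12 -> H1 at depth 12
  - 55.32.0.0/12 clear@12
  add 130.245.43.0/24 -> H1 at depth 24
  Q 182.237.75.67: descend 10 ; hops seen [∅] ; pick no-route
  add 130.245.0.0/16 -> H3 at depth 16
  Q 130.245.0.25: descend 100000101111010100 ; hops seen [H3] ; pick H3
  - 130.245.0.0/16 clear@16
  add 55.44.176.0/24 -> H6 at depth 24
  add 130.245.43.0/24 -> H4 at depth 24
  add 0.0.0.0/0 -> H4 at depth 0
  add 130.0.0.0/8 -> H6 at depth 8
  - 130.245.43.0/24 clear@24
  - 55.44.176.0/24 clear@24
  Q 130.3.92.64: descend 10000010 ; hops seen [H4,H6] ; pick H6
  Q 130.0.57.142: descend 10000010 ; hops seen [H4,H6] ; pick H6
  Q 130.0.94.157: descend 10000010 ; hops seen [H4,H6] ; pick H6
  - 130.0.0.0/8 clear@8
  add 48.0.0.0/5 -> H6 at depth 5
  add 55.44.0.0/16 -> H3 at depth 16
  add 55.44.176.0/20 -> H3 at depth 20
  Q 55.44.176.0: descend 001101110010110010110000 ; hops seen [H4,H6,H3,H3] ; pick H3
  add 130.245.43.80/28 -> H3 at depth 28
  add 55.0.0.0/8 -> H4 at depth 8
  add 55.44.176.240/28 -> H6 at depth 28
  Q 55.44.176.16: descend 001101110010110010110000 ; hops seen [H4,H6,H4,H3,H3] ; pick H3
  Q 55.44.176.12: descend 001101110010110010110000 ; hops seen [H4,H6,H4,H3,H3] ; pick H3
  add 130.245.43.86/32 -> H5 at depth 32
  Q 130.245.43.85: descend 100000101111010100101011010101 ; hops seen [H4,H3] ; pick H3
  add 55.44.176.240/32 -> H6 at depth 32

== LOOKUPS ==
["no-route","H3","H6","H6","H6","H3","H3","H3","H3"]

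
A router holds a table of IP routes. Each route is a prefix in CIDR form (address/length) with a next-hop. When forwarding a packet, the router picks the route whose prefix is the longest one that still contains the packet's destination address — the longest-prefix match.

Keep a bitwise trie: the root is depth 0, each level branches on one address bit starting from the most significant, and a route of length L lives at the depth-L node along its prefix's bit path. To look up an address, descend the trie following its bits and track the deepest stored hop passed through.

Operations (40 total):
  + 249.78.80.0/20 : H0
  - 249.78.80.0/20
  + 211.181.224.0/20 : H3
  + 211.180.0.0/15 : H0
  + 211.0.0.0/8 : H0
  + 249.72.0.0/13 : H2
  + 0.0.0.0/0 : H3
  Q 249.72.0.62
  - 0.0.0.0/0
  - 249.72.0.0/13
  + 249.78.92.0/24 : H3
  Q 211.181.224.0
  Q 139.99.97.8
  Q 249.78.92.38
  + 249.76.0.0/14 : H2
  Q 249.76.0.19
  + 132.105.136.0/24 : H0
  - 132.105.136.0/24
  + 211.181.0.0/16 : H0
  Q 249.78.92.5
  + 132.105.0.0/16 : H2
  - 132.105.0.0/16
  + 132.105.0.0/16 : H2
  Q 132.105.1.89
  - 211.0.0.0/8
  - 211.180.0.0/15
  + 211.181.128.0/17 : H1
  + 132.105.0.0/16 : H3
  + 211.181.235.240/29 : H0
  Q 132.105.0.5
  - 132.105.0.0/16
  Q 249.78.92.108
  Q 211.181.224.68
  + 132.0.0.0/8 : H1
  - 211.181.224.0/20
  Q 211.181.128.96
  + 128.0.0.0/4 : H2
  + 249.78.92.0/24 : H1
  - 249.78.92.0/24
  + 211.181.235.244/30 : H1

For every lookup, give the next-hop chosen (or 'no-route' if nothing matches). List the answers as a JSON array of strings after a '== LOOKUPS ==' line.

Trace:
  add 249.78.80.0/20 -> H0 at depth 20
  - 249.78.80.0/20 clear@20
  add 211.181.224.0/20 -> H3 at depth 20
  add 211.180.0.0/15 -> H0 at depth 15
  add 211.0.0.0/8 -> H0 at depth 8
  add 249.72.0.0/13 -> H2 at depth 13
  add 0.0.0.0/0 -> H3 at depth 0
  lookup 249.72.0.62: bits 1111100101001 walk d0:H3→d1:-→d2:-→d3:-→d4:-→d5:-→d6:-→d7:-→d8:-→d9:-→d10:-→d11:-→d12:-→d13:H2 -> H2
  - 0.0.0.0/0 clear@0
  - 249.72.0.0/13 clear@13
  add 249.78.92.0/24 -> H3 at depth 24
  lookup 211.181.224.0: bits 11010011101101011110 walk d0:-→d1:-→d2:-→d3:-→d4:-→d5:-→d6:-→d7:-→d8:H0→d9:-→d10:-→d11:-→d12:-→d13:-→d14:-→d15:H0→d16:-→d17:-→d18:-→d19:-→d20:H3 -> H3
  lookup 139.99.97.8: bits 1 walk d0:-→d1:- -> no-route
  lookup 249.78.92.38: bits 111110010100111001011100 walk d0:-→d1:-→d2:-→d3:-→d4:-→d5:-→d6:-→d7:-→d8:-→d9:-→d10:-→d11:-→d12:-→d13:-→d14:-→d15:-→d16:-→d17:-→d18:-→d19:-→d20:-→d21:-→d22:-→d23:-→d24:H3 -> H3
  add 249.76.0.0/14 -> H2 at depth 14
  lookup 249.76.0.19: bits 11111001010011 walk d0:-→d1:-→d2:-→d3:-→d4:-→d5:-→d6:-→d7:-→d8:-→d9:-→d10:-→d11:-→d12:-→d13:-→d14:H2 -> H2
  add 132.105.136.0/24 -> H0 at depth 24
  - 132.105.136.0/24 clear@24
  add 211.181.0.0/16 -> H0 at depth 16
  lookup 249.78.92.5: bits 111110010100111001011100 walk d0:-→d1:-→d2:-→d3:-→d4:-→d5:-→d6:-→d7:-→d8:-→d9:-→d10:-→d11:-→d12:-→d13:-→d14:H2→d15:-→d16:-→d17:-→d18:-→d19:-→d20:-→d21:-→d22:-→d23:-→d24:H3 -> H3
  add 132.105.0.0/16 -> H2 at depth 16
  - 132.105.0.0/16 clear@16
  add 132.105.0.0/16 -> H2 at depth 16
  lookup 132.105.1.89: bits 1000010001101001 walk d0:-→d1:-→d2:-→d3:-→d4:-→d5:-→d6:-→d7:-→d8:-→d9:-→d10:-→d11:-→d12:-→d13:-→d14:-→d15:-→d16:H2 -> H2
  - 211.0.0.0/8 clear@8
  - 211.180.0.0/15 clear@15
  add 211.181.128.0/17 -> H1 at depth 17
  add 132.105.0.0/16 -> H3 at depth 16
  add 211.181.235.240/29 -> H0 at depth 29
  lookup 132.105.0.5: bits 1000010001101001 walk d0:-→d1:-→d2:-→d3:-→d4:-→d5:-→d6:-→d7:-→d8:-→d9:-→d10:-→d11:-→d12:-→d13:-→d14:-→d15:-→d16:H3 -> H3
  - 132.105.0.0/16 clear@16
  lookup 249.78.92.108: bits 111110010100111001011100 walk d0:-→d1:-→d2:-→d3:-→d4:-→d5:-→d6:-→d7:-→d8:-→d9:-→d10:-→d11:-→d12:-→d13:-→d14:H2→d15:-→d16:-→d17:-→d18:-→d19:-→d20:-→d21:-→d22:-→d23:-→d24:H3 -> H3
  lookup 211.181.224.68: bits 11010011101101011110 walk d0:-→d1:-→d2:-→d3:-→d4:-→d5:-→d6:-→d7:-→d8:-→d9:-→d10:-→d11:-→d12:-→d13:-→d14:-→d15:-→d16:H0→d17:H1→d18:-→d19:-→d20:H3 -> H3
  add 132.0.0.0/8 -> H1 at depth 8
  - 211.181.224.0/20 clear@20
  lookup 211.181.128.96: bits 11010011101101011 walk d0:-→d1:-→d2:-→d3:-→d4:-→d5:-→d6:-→d7:-→d8:-→d9:-→d10:-→d11:-→d12:-→d13:-→d14:-→d15:-→d16:H0→d17:H1 -> H1
  add 128.0.0.0/4 -> H2 at depth 4
  add 249.78.92.0/24 -> H1 at depth 24
  - 249.78.92.0/24 clear@24
  add 211.181.235.244/30 -> H1 at depth 30

== LOOKUPS ==
["H2","H3","no-route","H3","H2","H3","H2","H3","H3","H3","H1"]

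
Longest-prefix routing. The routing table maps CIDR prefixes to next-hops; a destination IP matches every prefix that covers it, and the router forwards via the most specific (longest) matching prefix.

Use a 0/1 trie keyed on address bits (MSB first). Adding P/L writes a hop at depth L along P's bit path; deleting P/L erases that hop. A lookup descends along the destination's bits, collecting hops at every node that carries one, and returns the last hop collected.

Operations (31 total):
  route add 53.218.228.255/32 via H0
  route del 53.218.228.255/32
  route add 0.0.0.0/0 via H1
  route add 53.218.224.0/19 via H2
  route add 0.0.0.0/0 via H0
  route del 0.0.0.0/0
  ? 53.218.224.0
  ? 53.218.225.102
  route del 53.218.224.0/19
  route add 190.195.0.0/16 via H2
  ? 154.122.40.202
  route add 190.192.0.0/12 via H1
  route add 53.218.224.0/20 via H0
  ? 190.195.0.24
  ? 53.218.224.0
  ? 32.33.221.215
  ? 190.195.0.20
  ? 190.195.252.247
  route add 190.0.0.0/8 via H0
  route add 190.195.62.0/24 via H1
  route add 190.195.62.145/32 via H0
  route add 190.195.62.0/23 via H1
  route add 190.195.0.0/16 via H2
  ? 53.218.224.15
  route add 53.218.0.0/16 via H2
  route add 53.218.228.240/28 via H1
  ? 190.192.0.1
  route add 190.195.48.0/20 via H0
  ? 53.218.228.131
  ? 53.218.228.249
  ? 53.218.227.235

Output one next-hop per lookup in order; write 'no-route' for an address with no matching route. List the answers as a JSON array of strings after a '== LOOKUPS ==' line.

Apply in order:
  add 53.218.228.255/32 -> H0 at depth 32
  del 53.218.228.255/32 (clear depth 32)
  add 0.0.0.0/0 -> H1 at depth 0
  add 53.218.224.0/19 -> H2 at depth 19
  add 0.0.0.0/0 -> H0 at depth 0
  del 0.0.0.0/0 (clear depth 0)
  lookup 53.218.224.0: bits 001101011101101011100 walk d0:-→d1:-→d2:-→d3:-→d4:-→d5:-→d6:-→d7:-→d8:-→d9:-→d10:-→d11:-→d12:-→d13:-→d14:-→d15:-→d16:-→d17:-→d18:-→d19:H2→d20:-→d21:- -> H2
  lookup 53.218.225.102: bits 001101011101101011100 walk d0:-→d1:-→d2:-→d3:-→d4:-→d5:-→d6:-→d7:-→d8:-→d9:-→d10:-→d11:-→d12:-→d13:-→d14:-→d15:-→d16:-→d17:-→d18:-→d19:H2→d20:-→d21:- -> H2
  del 53.218.224.0/19 (clear depth 19)
  add 190.195.0.0/16 -> H2 at depth 16
  lookup 154.122.40.202: bits 10 walk d0:-→d1:-→d2:- -> no-route
  add 190.192.0.0/12 -> H1 at depth 12
  add 53.218.224.0/20 -> H0 at depth 20
  lookup 190.195.0.24: bits 1011111011000011 walk d0:-→d1:-→d2:-→d3:-→d4:-→d5:-→d6:-→d7:-→d8:-→d9:-→d10:-→d11:-→d12:H1→d13:-→d14:-→d15:-→d16:H2 -> H2
  lookup 53.218.224.0: bits 001101011101101011100 walk d0:-→d1:-→d2:-→d3:-→d4:-→d5:-→d6:-→d7:-→d8:-→d9:-→d10:-→d11:-→d12:-→d13:-→d14:-→d15:-→d16:-→d17:-→d18:-→d19:-→d20:H0→d21:- -> H0
  lookup 32.33.221.215: bits 001 walk d0:-→d1:-→d2:-→d3:- -> no-route
  lookup 190.195.0.20: bits 1011111011000011 walk d0:-→d1:-→d2:-→d3:-→d4:-→d5:-→d6:-→d7:-→d8:-→d9:-→d10:-→d11:-→d12:H1→d13:-→d14:-→d15:-→d16:H2 -> H2
  lookup 190.195.252.247: bits 1011111011000011 walk d0:-→d1:-→d2:-→d3:-→d4:-→d5:-→d6:-→d7:-→d8:-→d9:-→d10:-→d11:-→d12:H1→d13:-→d14:-→d15:-→d16:H2 -> H2
  add 190.0.0.0/8 -> H0 at depth 8
  add 190.195.62.0/24 -> H1 at depth 24
  add 190.195.62.145/32 -> H0 at depth 32
  add 190.195.62.0/23 -> H1 at depth 23
  add 190.195.0.0/16 -> H2 at depth 16
  lookup 53.218.224.15: bits 001101011101101011100 walk d0:-→d1:-→d2:-→d3:-→d4:-→d5:-→d6:-→d7:-→d8:-→d9:-→d10:-→d11:-→d12:-→d13:-→d14:-→d15:-→d16:-→d17:-→d18:-→d19:-→d20:H0→d21:- -> H0
  add 53.218.0.0/16 -> H2 at depth 16
  add 53.218.228.240/28 -> H1 at depth 28
  lookup 190.192.0.1: bits 10111110110000 walk d0:-→d1:-→d2:-→d3:-→d4:-→d5:-→d6:-→d7:-→d8:H0→d9:-→d10:-→d11:-→d12:H1→d13:-→d14:- -> H1
  add 190.195.48.0/20 -> H0 at depth 20
  lookup 53.218.228.131: bits 0011010111011010111001001 walk d0:-→d1:-→d2:-→d3:-→d4:-→d5:-→d6:-→d7:-→d8:-→d9:-→d10:-→d11:-→d12:-→d13:-→d14:-→d15:-→d16:H2→d17:-→d18:-→d19:-→d20:H0→d21:-→d22:-→d23:-→d24:-→d25:- -> H0
  lookup 53.218.228.249: bits 00110101110110101110010011111 walk d0:-→d1:-→d2:-→d3:-→d4:-→d5:-→d6:-→d7:-→d8:-→d9:-→d10:-→d11:-→d12:-→d13:-→d14:-→d15:-→d16:H2→d17:-→d18:-→d19:-→d20:H0→d21:-→d22:-→d23:-→d24:-→d25:-→d26:-→d27:-→d28:H1→d29:- -> H1
  lookup 53.218.227.235: bits 001101011101101011100 walk d0:-→d1:-→d2:-→d3:-→d4:-→d5:-→d6:-→d7:-→d8:-→d9:-→d10:-→d11:-→d12:-→d13:-→d14:-→d15:-→d16:H2→d17:-→d18:-→d19:-→d20:H0→d21:- -> H0

== LOOKUPS ==
["H2","H2","no-route","H2","H0","no-route","H2","H2","H0","H1","H0","H1","H0"]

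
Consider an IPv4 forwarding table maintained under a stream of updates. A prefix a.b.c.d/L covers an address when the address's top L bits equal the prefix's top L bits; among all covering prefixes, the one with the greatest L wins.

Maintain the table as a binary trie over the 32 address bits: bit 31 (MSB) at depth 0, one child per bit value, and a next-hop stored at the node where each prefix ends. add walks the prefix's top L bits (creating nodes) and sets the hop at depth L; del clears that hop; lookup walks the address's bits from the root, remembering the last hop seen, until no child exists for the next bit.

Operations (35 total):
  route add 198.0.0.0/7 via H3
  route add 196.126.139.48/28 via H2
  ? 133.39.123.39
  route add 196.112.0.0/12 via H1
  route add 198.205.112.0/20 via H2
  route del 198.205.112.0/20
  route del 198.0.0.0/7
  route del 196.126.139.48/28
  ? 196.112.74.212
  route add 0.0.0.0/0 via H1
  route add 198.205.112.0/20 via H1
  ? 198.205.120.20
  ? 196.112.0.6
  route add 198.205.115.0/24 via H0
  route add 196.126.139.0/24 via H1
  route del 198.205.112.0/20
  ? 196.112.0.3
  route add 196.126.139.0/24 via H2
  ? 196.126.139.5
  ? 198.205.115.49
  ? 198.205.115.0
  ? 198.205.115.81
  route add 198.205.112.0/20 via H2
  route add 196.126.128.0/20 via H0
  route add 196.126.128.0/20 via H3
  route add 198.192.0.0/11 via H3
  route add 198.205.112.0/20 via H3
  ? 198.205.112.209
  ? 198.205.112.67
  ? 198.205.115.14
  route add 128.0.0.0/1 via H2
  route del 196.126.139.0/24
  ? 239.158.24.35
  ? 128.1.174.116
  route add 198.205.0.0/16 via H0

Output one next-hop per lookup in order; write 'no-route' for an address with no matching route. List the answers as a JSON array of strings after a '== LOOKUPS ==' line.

Apply in order:
  + 198.0.0.0/7 (H3) depth=7
  + 196.126.139.48/28 (H2) depth=28
  Q 133.39.123.39: descend 1 ; hops seen [∅] ; pick no-route
  + 196.112.0.0/12 (H1) depth=12
  + 198.205.112.0/20 (H2) depth=20
  - 198.205.112.0/20 clear@20
  - 198.0.0.0/7 clear@7
  - 196.126.139.48/28 clear@28
  Q 196.112.74.212: descend 110001000111 ; hops seen [H1] ; pick H1
  + 0.0.0.0/0 (H1) depth=0
  + 198.205.112.0/20 (H1) depth=20
  Q 198.205.120.20: descend 11000110110011010111 ; hops seen [H1,H1] ; pick H1
  Q 196.112.0.6: descend 110001000111 ; hops seen [H1,H1] ; pick H1
  + 198.205.115.0/24 (H0) depth=24
  + 196.126.139.0/24 (H1) depth=24
  - 198.205.112.0/20 clear@20
  Q 196.112.0.3: descend 110001000111 ; hops seen [H1,H1] ; pick H1
  + 196.126.139.0/24 (H2) depth=24
  Q 196.126.139.5: descend 11000100011111101000101100 ; hops seen [H1,H1,H2] ; pick H2
  Q 198.205.115.49: descend 110001101100110101110011 ; hops seen [H1,H0] ; pick H0
  Q 198.205.115.0: descend 110001101100110101110011 ; hops seen [H1,H0] ; pick H0
  Q 198.205.115.81: descend 110001101100110101110011 ; hops seen [H1,H0] ; pick H0
  + 198.205.112.0/20 (H2) depth=20
  + 196.126.128.0/20 (H0) depth=20
  + 196.126.128.0/20 (H3) depth=20
  + 198.192.0.0/11 (H3) depth=11
  + 198.205.112.0/20 (H3) depth=20
  Q 198.205.112.209: descend 1100011011001101011100 ; hops seen [H1,H3,H3] ; pick H3
  Q 198.205.112.67: descend 1100011011001101011100 ; hops seen [H1,H3,H3] ; pick H3
  Q 198.205.115.14: descend 110001101100110101110011 ; hops seen [H1,H3,H3,H0] ; pick H0
  + 128.0.0.0/1 (H2) depth=1
  - 196.126.139.0/24 clear@24
  Q 239.158.24.35: descend 11 ; hops seen [H1,H2] ; pick H2
  Q 128.1.174.116: descend 1 ; hops seen [H1,H2] ; pick H2
  + 198.205.0.0/16 (H0) depth=16

== LOOKUPS ==
["no-route","H1","H1","H1","H1","H2","H0","H0","H0","H3","H3","H0","H2","H2"]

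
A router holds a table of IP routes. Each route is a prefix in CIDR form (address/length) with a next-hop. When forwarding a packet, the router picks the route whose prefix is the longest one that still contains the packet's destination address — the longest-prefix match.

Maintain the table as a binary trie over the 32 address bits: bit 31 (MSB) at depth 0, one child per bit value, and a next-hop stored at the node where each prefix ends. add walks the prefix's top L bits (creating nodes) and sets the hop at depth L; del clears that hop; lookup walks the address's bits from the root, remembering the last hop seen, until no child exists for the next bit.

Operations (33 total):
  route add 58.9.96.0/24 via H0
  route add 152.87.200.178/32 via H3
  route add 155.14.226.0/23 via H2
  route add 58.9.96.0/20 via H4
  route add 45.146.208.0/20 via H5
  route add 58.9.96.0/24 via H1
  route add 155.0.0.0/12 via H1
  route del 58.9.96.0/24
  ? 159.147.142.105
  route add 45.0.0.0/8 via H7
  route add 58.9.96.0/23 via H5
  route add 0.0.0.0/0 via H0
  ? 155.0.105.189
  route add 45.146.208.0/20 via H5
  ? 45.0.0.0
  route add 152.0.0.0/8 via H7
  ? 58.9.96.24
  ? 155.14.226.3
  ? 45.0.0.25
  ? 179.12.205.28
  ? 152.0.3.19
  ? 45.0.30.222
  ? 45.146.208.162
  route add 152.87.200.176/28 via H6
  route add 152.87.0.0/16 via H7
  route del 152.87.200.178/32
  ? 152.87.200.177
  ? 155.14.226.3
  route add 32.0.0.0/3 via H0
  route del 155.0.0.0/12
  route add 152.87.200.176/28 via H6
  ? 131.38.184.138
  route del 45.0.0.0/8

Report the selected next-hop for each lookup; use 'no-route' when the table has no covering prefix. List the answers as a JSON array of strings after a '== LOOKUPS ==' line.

Apply in order:
  add 58.9.96.0/24 -> H0 at depth 24
  add 152.87.200.178/32 -> H3 at depth 32
  add 155.14.226.0/23 -> H2 at depth 23
  add 58.9.96.0/20 -> H4 at depth 20
  add 45.146.208.0/20 -> H5 at depth 20
  add 58.9.96.0/24 -> H1 at depth 24
  add 155.0.0.0/12 -> H1 at depth 12
  del 58.9.96.0/24 (clear depth 24)
  Q 159.147.142.105: descend 10011 ; hops seen [∅] ; pick no-route
  add 45.0.0.0/8 -> H7 at depth 8
  add 58.9.96.0/23 -> H5 at depth 23
  add 0.0.0.0/0 -> H0 at depth 0
  Q 155.0.105.189: descend 100110110000 ; hops seen [H0,H1] ; pick H1
  add 45.146.208.0/20 -> H5 at depth 20
  Q 45.0.0.0: descend 00101101 ; hops seen [H0,H7] ; pick H7
  add 152.0.0.0/8 -> H7 at depth 8
  Q 58.9.96.24: descend 001110100000100101100000 ; hops seen [H0,H4,H5] ; pick H5
  Q 155.14.226.3: descend 10011011000011101110001 ; hops seen [H0,H1,H2] ; pick H2
  Q 45.0.0.25: descend 00101101 ; hops seen [H0,H7] ; pick H7
  Q 179.12.205.28: descend 10 ; hops seen [H0] ; pick H0
  Q 152.0.3.19: descend 100110000 ; hops seen [H0,H7] ; pick H7
  Q 45.0.30.222: descend 00101101 ; hops seen [H0,H7] ; pick H7
  Q 45.146.208.162: descend 00101101100100101101 ; hops seen [H0,H7,H5] ; pick H5
  add 152.87.200.176/28 -> H6 at depth 28
  add 152.87.0.0/16 -> H7 at depth 16
  del 152.87.200.178/32 (clear depth 32)
  Q 152.87.200.177: descend 100110000101011111001000101100 ; hops seen [H0,H7,H7,H6] ; pick H6
  Q 155.14.226.3: descend 10011011000011101110001 ; hops seen [H0,H1,H2] ; pick H2
  add 32.0.0.0/3 -> H0 at depth 3
  del 155.0.0.0/12 (clear depth 12)
  add 152.87.200.176/28 -> H6 at depth 28
  Q 131.38.184.138: descend 100 ; hops seen [H0] ; pick H0
  del 45.0.0.0/8 (clear depth 8)

== LOOKUPS ==
["no-route","H1","H7","H5","H2","H7","H0","H7","H7","H5","H6","H2","H0"]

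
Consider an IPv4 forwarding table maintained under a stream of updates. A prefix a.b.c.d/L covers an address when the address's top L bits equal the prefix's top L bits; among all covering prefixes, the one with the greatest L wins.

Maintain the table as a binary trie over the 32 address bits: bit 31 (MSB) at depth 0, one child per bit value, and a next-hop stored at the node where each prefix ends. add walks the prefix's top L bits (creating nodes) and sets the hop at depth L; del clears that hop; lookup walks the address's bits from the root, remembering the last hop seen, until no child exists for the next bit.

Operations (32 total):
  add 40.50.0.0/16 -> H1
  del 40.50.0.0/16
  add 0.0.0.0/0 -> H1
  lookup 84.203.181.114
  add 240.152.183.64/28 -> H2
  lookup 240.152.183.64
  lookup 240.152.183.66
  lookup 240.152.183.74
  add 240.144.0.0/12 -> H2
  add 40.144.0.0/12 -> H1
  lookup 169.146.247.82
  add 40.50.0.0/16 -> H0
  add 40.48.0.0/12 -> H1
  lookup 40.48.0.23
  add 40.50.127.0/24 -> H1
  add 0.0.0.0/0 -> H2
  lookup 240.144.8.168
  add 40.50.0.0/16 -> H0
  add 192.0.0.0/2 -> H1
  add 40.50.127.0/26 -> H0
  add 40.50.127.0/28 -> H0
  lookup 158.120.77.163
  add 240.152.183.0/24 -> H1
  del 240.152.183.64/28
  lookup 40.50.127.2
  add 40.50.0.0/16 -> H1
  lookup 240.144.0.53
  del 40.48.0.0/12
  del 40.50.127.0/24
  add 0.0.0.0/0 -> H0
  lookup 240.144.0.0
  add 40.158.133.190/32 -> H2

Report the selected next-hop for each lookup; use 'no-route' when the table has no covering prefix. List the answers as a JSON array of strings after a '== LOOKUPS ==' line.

Process each operation:
  add 40.50.0.0/16 -> H1 at depth 16
  del 40.50.0.0/16 (clear depth 16)
  add 0.0.0.0/0 -> H1 at depth 0
  ? 84.203.181.114  path d0:H1→d1:-  best=H1
  add 240.152.183.64/28 -> H2 at depth 28
  ? 240.152.183.64  path d0:H1→d1:-→d2:-→d3:-→d4:-→d5:-→d6:-→d7:-→d8:-→d9:-→d10:-→d11:-→d12:-→d13:-→d14:-→d15:-→d16:-→d17:-→d18:-→d19:-→d20:-→d21:-→d22:-→d23:-→d24:-→d25:-→d26:-→d27:-→d28:H2  best=H2
  ? 240.152.183.66  path d0:H1→d1:-→d2:-→d3:-→d4:-→d5:-→d6:-→d7:-→d8:-→d9:-→d10:-→d11:-→d12:-→d13:-→d14:-→d15:-→d16:-→d17:-→d18:-→d19:-→d20:-→d21:-→d22:-→d23:-→d24:-→d25:-→d26:-→d27:-→d28:H2  best=H2
  ? 240.152.183.74  path d0:H1→d1:-→d2:-→d3:-→d4:-→d5:-→d6:-→d7:-→d8:-→d9:-→d10:-→d11:-→d12:-→d13:-→d14:-→d15:-→d16:-→d17:-→d18:-→d19:-→d20:-→d21:-→d22:-→d23:-→d24:-→d25:-→d26:-→d27:-→d28:H2  best=H2
  add 240.144.0.0/12 -> H2 at depth 12
  add 40.144.0.0/12 -> H1 at depth 12
  ? 169.146.247.82  path d0:H1→d1:-  best=H1
  add 40.50.0.0/16 -> H0 at depth 16
  add 40.48.0.0/12 -> H1 at depth 12
  ? 40.48.0.23  path d0:H1→d1:-→d2:-→d3:-→d4:-→d5:-→d6:-→d7:-→d8:-→d9:-→d10:-→d11:-→d12:H1→d13:-→d14:-  best=H1
  add 40.50.127.0/24 -> H1 at depth 24
  add 0.0.0.0/0 -> H2 at depth 0
  ? 240.144.8.168  path d0:H2→d1:-→d2:-→d3:-→d4:-→d5:-→d6:-→d7:-→d8:-→d9:-→d10:-→d11:-→d12:H2  best=H2
  add 40.50.0.0/16 -> H0 at depth 16
  add 192.0.0.0/2 -> H1 at depth 2
  add 40.50.127.0/26 -> H0 at depth 26
  add 40.50.127.0/28 -> H0 at depth 28
  ? 158.120.77.163  path d0:H2→d1:-  best=H2
  add 240.152.183.0/24 -> H1 at depth 24
  del 240.152.183.64/28 (clear depth 28)
  ? 40.50.127.2  path d0:H2→d1:-→d2:-→d3:-→d4:-→d5:-→d6:-→d7:-→d8:-→d9:-→d10:-→d11:-→d12:H1→d13:-→d14:-→d15:-→d16:H0→d17:-→d18:-→d19:-→d20:-→d21:-→d22:-→d23:-→d24:H1→d25:-→d26:H0→d27:-→d28:H0  best=H0
  add 40.50.0.0/16 -> H1 at depth 16
  ? 240.144.0.53  path d0:H2→d1:-→d2:H1→d3:-→d4:-→d5:-→d6:-→d7:-→d8:-→d9:-→d10:-→d11:-→d12:H2  best=H2
  del 40.48.0.0/12 (clear depth 12)
  del 40.50.127.0/24 (clear depth 24)
  add 0.0.0.0/0 -> H0 at depth 0
  ? 240.144.0.0  path d0:H0→d1:-→d2:H1→d3:-→d4:-→d5:-→d6:-→d7:-→d8:-→d9:-→d10:-→d11:-→d12:H2  best=H2
  add 40.158.133.190/32 -> H2 at depth 32

== LOOKUPS ==
["H1","H2","H2","H2","H1","H1","H2","H2","H0","H2","H2"]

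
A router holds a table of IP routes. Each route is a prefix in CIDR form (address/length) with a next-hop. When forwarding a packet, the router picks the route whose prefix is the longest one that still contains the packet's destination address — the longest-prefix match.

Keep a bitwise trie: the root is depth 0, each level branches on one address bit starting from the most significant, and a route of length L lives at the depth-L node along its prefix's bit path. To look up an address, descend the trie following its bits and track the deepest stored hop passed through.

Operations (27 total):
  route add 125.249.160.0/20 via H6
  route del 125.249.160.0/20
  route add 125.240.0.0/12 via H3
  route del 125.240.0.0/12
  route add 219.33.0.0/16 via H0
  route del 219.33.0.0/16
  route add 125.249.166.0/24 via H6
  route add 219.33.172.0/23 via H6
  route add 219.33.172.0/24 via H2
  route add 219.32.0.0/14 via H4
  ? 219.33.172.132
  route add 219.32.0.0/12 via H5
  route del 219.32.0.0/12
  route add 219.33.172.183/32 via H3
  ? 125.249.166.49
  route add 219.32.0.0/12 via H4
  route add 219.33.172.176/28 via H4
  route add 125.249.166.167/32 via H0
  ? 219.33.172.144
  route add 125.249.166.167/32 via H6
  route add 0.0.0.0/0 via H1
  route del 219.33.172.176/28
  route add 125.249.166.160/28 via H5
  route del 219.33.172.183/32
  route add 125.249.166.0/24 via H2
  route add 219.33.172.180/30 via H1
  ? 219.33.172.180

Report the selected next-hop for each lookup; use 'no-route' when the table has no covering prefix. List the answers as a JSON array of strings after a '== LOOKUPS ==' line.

Trace:
  + 125.249.160.0/20 (H6) depth=20
  del 125.249.160.0/20 (clear depth 20)
  + 125.240.0.0/12 (H3) depth=12
  del 125.240.0.0/12 (clear depth 12)
  + 219.33.0.0/16 (H0) depth=16
  del 219.33.0.0/16 (clear depth 16)
  + 125.249.166.0/24 (H6) depth=24
  + 219.33.172.0/23 (H6) depth=23
  + 219.33.172.0/24 (H2) depth=24
  + 219.32.0.0/14 (H4) depth=14
  ? 219.33.172.132  path d0:-→d1:-→d2:-→d3:-→d4:-→d5:-→d6:-→d7:-→d8:-→d9:-→d10:-→d11:-→d12:-→d13:-→d14:H4→d15:-→d16:-→d17:-→d18:-→d19:-→d20:-→d21:-→d22:-→d23:H6→d24:H2  best=H2
  + 219.32.0.0/12 (H5) depth=12
  del 219.32.0.0/12 (clear depth 12)
  + 219.33.172.183/32 (H3) depth=32
  ? 125.249.166.49  path d0:-→d1:-→d2:-→d3:-→d4:-→d5:-→d6:-→d7:-→d8:-→d9:-→d10:-→d11:-→d12:-→d13:-→d14:-→d15:-→d16:-→d17:-→d18:-→d19:-→d20:-→d21:-→d22:-→d23:-→d24:H6  best=H6
  + 219.32.0.0/12 (H4) depth=12
  + 219.33.172.176/28 (H4) depth=28
  + 125.249.166.167/32 (H0) depth=32
  ? 219.33.172.144  path d0:-→d1:-→d2:-→d3:-→d4:-→d5:-→d6:-→d7:-→d8:-→d9:-→d10:-→d11:-→d12:H4→d13:-→d14:H4→d15:-→d16:-→d17:-→d18:-→d19:-→d20:-→d21:-→d22:-→d23:H6→d24:H2→d25:-→d26:-  best=H2
  + 125.249.166.167/32 (H6) depth=32
  + 0.0.0.0/0 (H1) depth=0
  del 219.33.172.176/28 (clear depth 28)
  + 125.249.166.160/28 (H5) depth=28
  del 219.33.172.183/32 (clear depth 32)
  + 125.249.166.0/24 (H2) depth=24
  + 219.33.172.180/30 (H1) depth=30
  ? 219.33.172.180  path d0:H1→d1:-→d2:-→d3:-→d4:-→d5:-→d6:-→d7:-→d8:-→d9:-→d10:-→d11:-→d12:H4→d13:-→d14:H4→d15:-→d16:-→d17:-→d18:-→d19:-→d20:-→d21:-→d22:-→d23:H6→d24:H2→d25:-→d26:-→d27:-→d28:-→d29:-→d30:H1  best=H1

== LOOKUPS ==
["H2","H6","H2","H1"]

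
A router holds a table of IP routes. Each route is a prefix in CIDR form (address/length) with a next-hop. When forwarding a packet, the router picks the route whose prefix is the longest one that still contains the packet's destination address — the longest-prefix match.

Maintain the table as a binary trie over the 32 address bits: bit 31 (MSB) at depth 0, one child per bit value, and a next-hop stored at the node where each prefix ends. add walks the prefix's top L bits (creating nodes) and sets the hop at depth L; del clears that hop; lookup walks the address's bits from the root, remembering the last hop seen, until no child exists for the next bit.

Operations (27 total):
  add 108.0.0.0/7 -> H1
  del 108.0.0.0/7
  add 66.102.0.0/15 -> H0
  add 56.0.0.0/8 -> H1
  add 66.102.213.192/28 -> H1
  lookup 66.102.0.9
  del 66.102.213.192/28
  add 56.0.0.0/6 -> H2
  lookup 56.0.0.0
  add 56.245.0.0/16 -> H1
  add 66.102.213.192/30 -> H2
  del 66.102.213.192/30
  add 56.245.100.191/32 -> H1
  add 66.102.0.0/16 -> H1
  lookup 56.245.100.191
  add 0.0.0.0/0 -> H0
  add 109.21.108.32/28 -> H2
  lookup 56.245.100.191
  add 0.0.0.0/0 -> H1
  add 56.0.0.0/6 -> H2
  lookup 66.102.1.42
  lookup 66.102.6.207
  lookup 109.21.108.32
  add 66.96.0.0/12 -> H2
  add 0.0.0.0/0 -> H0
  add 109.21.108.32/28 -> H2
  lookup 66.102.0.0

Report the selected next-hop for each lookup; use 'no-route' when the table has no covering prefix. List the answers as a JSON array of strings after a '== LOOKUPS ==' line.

Trace:
  add 108.0.0.0/7 -> H1 at depth 7
  del 108.0.0.0/7 (clear depth 7)
  add 66.102.0.0/15 -> H0 at depth 15
  add 56.0.0.0/8 -> H1 at depth 8
  add 66.102.213.192/28 -> H1 at depth 28
  ? 66.102.0.9  path d0:-→d1:-→d2:-→d3:-→d4:-→d5:-→d6:-→d7:-→d8:-→d9:-→d10:-→d11:-→d12:-→d13:-→d14:-→d15:H0→d16:-  best=H0
  del 66.102.213.192/28 (clear depth 28)
  add 56.0.0.0/6 -> H2 at depth 6
  ? 56.0.0.0  path d0:-→d1:-→d2:-→d3:-→d4:-→d5:-→d6:H2→d7:-→d8:H1  best=H1
  add 56.245.0.0/16 -> H1 at depth 16
  add 66.102.213.192/30 -> H2 at depth 30
  del 66.102.213.192/30 (clear depth 30)
  add 56.245.100.191/32 -> H1 at depth 32
  add 66.102.0.0/16 -> H1 at depth 16
  ? 56.245.100.191  path d0:-→d1:-→d2:-→d3:-→d4:-→d5:-→d6:H2→d7:-→d8:H1→d9:-→d10:-→d11:-→d12:-→d13:-→d14:-→d15:-→d16:H1→d17:-→d18:-→d19:-→d20:-→d21:-→d22:-→d23:-→d24:-→d25:-→d26:-→d27:-→d28:-→d29:-→d30:-→d31:-→d32:H1  best=H1
  add 0.0.0.0/0 -> H0 at depth 0
  add 109.21.108.32/28 -> H2 at depth 28
  ? 56.245.100.191  path d0:H0→d1:-→d2:-→d3:-→d4:-→d5:-→d6:H2→d7:-→d8:H1→d9:-→d10:-→d11:-→d12:-→d13:-→d14:-→d15:-→d16:H1→d17:-→d18:-→d19:-→d20:-→d21:-→d22:-→d23:-→d24:-→d25:-→d26:-→d27:-→d28:-→d29:-→d30:-→d31:-→d32:H1  best=H1
  add 0.0.0.0/0 -> H1 at depth 0
  add 56.0.0.0/6 -> H2 at depth 6
  ? 66.102.1.42  path d0:H1→d1:-→d2:-→d3:-→d4:-→d5:-→d6:-→d7:-→d8:-→d9:-→d10:-→d11:-→d12:-→d13:-→d14:-→d15:H0→d16:H1  best=H1
  ? 66.102.6.207  path d0:H1→d1:-→d2:-→d3:-→d4:-→d5:-→d6:-→d7:-→d8:-→d9:-→d10:-→d11:-→d12:-→d13:-→d14:-→d15:H0→d16:H1  best=H1
  ? 109.21.108.32  path d0:H1→d1:-→d2:-→d3:-→d4:-→d5:-→d6:-→d7:-→d8:-→d9:-→d10:-→d11:-→d12:-→d13:-→d14:-→d15:-→d16:-→d17:-→d18:-→d19:-→d20:-→d21:-→d22:-→d23:-→d24:-→d25:-→d26:-→d27:-→d28:H2  best=H2
  add 66.96.0.0/12 -> H2 at depth 12
  add 0.0.0.0/0 -> H0 at depth 0
  add 109.21.108.32/28 -> H2 at depth 28
  ? 66.102.0.0  path d0:H0→d1:-→d2:-→d3:-→d4:-→d5:-→d6:-→d7:-→d8:-→d9:-→d10:-→d11:-→d12:H2→d13:-→d14:-→d15:H0→d16:H1  best=H1

== LOOKUPS ==
["H0","H1","H1","H1","H1","H1","H2","H1"]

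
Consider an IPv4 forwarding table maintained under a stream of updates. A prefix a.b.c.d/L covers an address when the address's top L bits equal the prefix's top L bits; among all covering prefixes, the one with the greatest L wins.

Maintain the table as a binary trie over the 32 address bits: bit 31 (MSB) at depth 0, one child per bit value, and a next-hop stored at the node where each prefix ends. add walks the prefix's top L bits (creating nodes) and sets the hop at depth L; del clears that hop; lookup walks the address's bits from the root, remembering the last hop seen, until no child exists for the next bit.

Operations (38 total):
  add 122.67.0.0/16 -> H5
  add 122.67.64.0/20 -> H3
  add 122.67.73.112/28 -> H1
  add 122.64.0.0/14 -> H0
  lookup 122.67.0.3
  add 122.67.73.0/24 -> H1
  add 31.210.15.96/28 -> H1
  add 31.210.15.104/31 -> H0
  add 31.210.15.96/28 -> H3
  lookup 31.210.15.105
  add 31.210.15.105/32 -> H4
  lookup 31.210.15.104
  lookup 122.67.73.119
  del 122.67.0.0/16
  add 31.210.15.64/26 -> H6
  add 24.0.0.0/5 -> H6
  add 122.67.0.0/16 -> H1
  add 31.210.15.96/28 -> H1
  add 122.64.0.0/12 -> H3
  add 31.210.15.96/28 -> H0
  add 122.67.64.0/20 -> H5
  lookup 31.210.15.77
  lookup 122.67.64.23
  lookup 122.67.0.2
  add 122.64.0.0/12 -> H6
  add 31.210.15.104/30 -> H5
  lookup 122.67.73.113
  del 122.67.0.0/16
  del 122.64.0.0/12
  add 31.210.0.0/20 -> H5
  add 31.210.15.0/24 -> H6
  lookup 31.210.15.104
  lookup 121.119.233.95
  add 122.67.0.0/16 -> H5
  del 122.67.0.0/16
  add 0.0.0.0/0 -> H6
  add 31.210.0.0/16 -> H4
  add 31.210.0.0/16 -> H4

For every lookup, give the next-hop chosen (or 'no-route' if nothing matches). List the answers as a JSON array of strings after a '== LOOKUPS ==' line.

Apply in order:
  + 122.67.0.0/16 (H5) depth=16
  + 122.67.64.0/20 (H3) depth=20
  + 122.67.73.112/28 (H1) depth=28
  + 122.64.0.0/14 (H0) depth=14
  Q 122.67.0.3: descend 01111010010000110 ; hops seen [H0,H5] ; pick H5
  + 122.67.73.0/24 (H1) depth=24
  + 31.210.15.96/28 (H1) depth=28
  + 31.210.15.104/31 (H0) depth=31
  + 31.210.15.96/28 (H3) depth=28
  Q 31.210.15.105: descend 0001111111010010000011110110100 ; hops seen [H3,H0] ; pick H0
  + 31.210.15.105/32 (H4) depth=32
  Q 31.210.15.104: descend 0001111111010010000011110110100 ; hops seen [H3,H0] ; pick H0
  Q 122.67.73.119: descend 0111101001000011010010010111 ; hops seen [H0,H5,H3,H1,H1] ; pick H1
  - 122.67.0.0/16 clear@16
  + 31.210.15.64/26 (H6) depth=26
  + 24.0.0.0/5 (H6) depth=5
  + 122.67.0.0/16 (H1) depth=16
  + 31.210.15.96/28 (H1) depth=28
  + 122.64.0.0/12 (H3) depth=12
  + 31.210.15.96/28 (H0) depth=28
  + 122.67.64.0/20 (H5) depth=20
  Q 31.210.15.77: descend 00011111110100100000111101 ; hops seen [H6,H6] ; pick H6
  Q 122.67.64.23: descend 01111010010000110100 ; hops seen [H3,H0,H1,H5] ; pick H5
  Q 122.67.0.2: descend 01111010010000110 ; hops seen [H3,H0,H1] ; pick H1
  + 122.64.0.0/12 (H6) depth=12
  + 31.210.15.104/30 (H5) depth=30
  Q 122.67.73.113: descend 0111101001000011010010010111 ; hops seen [H6,H0,H1,H5,H1,H1] ; pick H1
  - 122.67.0.0/16 clear@16
  - 122.64.0.0/12 clear@12
  + 31.210.0.0/20 (H5) depth=20
  + 31.210.15.0/24 (H6) depth=24
  Q 31.210.15.104: descend 0001111111010010000011110110100 ; hops seen [H6,H5,H6,H6,H0,H5,H0] ; pick H0
  Q 121.119.233.95: descend 011110 ; hops seen [∅] ; pick no-route
  + 122.67.0.0/16 (H5) depth=16
  - 122.67.0.0/16 clear@16
  + 0.0.0.0/0 (H6) depth=0
  + 31.210.0.0/16 (H4) depth=16
  + 31.210.0.0/16 (H4) depth=16

== LOOKUPS ==
["H5","H0","H0","H1","H6","H5","H1","H1","H0","no-route"]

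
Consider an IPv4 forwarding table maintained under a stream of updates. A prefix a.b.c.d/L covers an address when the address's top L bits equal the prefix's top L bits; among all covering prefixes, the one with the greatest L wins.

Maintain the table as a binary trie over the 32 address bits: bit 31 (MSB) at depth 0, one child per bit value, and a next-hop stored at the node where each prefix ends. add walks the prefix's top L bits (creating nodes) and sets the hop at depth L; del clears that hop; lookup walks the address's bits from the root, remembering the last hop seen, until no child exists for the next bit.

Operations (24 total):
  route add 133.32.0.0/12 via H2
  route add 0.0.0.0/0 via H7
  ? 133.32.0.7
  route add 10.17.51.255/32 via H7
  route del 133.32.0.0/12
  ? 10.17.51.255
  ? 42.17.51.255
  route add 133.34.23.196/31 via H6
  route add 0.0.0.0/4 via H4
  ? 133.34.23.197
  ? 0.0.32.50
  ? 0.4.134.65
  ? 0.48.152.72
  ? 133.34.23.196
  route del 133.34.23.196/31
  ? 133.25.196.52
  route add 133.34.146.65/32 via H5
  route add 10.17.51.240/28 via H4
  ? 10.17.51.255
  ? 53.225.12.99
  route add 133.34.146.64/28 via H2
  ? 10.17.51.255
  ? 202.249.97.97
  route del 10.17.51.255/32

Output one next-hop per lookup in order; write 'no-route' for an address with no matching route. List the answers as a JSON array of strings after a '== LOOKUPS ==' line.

Apply in order:
  add 133.32.0.0/12 -> H2 at depth 12
  add 0.0.0.0/0 -> H7 at depth 0
  lookup 133.32.0.7: bits 100001010010 walk d0:H7→d1:-→d2:-→d3:-→d4:-→d5:-→d6:-→d7:-→d8:-→d9:-→d10:-→d11:-→d12:H2 -> H2
  add 10.17.51.255/32 -> H7 at depth 32
  - 133.32.0.0/12 clear@12
  lookup 10.17.51.255: bits 00001010000100010011001111111111 walk d0:H7→d1:-→d2:-→d3:-→d4:-→d5:-→d6:-→d7:-→d8:-→d9:-→d10:-→d11:-→d12:-→d13:-→d14:-→d15:-→d16:-→d17:-→d18:-→d19:-→d20:-→d21:-→d22:-→d23:-→d24:-→d25:-→d26:-→d27:-→d28:-→d29:-→d30:-→d31:-→d32:H7 -> H7
  lookup 42.17.51.255: bits 00 walk d0:H7→d1:-→d2:- -> H7
  add 133.34.23.196/31 -> H6 at depth 31
  add 0.0.0.0/4 -> H4 at depth 4
  lookup 133.34.23.197: bits 1000010100100010000101111100010 walk d0:H7→d1:-→d2:-→d3:-→d4:-→d5:-→d6:-→d7:-→d8:-→d9:-→d10:-→d11:-→d12:-→d13:-→d14:-→d15:-→d16:-→d17:-→d18:-→d19:-→d20:-→d21:-→d22:-→d23:-→d24:-→d25:-→d26:-→d27:-→d28:-→d29:-→d30:-→d31:H6 -> H6
  lookup 0.0.32.50: bits 0000 walk d0:H7→d1:-→d2:-→d3:-→d4:H4 -> H4
  lookup 0.4.134.65: bits 0000 walk d0:H7→d1:-→d2:-→d3:-→d4:H4 -> H4
  lookup 0.48.152.72: bits 0000 walk d0:H7→d1:-→d2:-→d3:-→d4:H4 -> H4
  lookup 133.34.23.196: bits 1000010100100010000101111100010 walk d0:H7→d1:-→d2:-→d3:-→d4:-→d5:-→d6:-→d7:-→d8:-→d9:-→d10:-→d11:-→d12:-→d13:-→d14:-→d15:-→d16:-→d17:-→d18:-→d19:-→d20:-→d21:-→d22:-→d23:-→d24:-→d25:-→d26:-→d27:-→d28:-→d29:-→d30:-→d31:H6 -> H6
  - 133.34.23.196/31 clear@31
  lookup 133.25.196.52: bits 1000010100 walk d0:H7→d1:-→d2:-→d3:-→d4:-→d5:-→d6:-→d7:-→d8:-→d9:-→d10:- -> H7
  add 133.34.146.65/32 -> H5 at depth 32
  add 10.17.51.240/28 -> H4 at depth 28
  lookup 10.17.51.255: bits 00001010000100010011001111111111 walk d0:H7→d1:-→d2:-→d3:-→d4:H4→d5:-→d6:-→d7:-→d8:-→d9:-→d10:-→d11:-→d12:-→d13:-→d14:-→d15:-→d16:-→d17:-→d18:-→d19:-→d20:-→d21:-→d22:-→d23:-→d24:-→d25:-→d26:-→d27:-→d28:H4→d29:-→d30:-→d31:-→d32:H7 -> H7
  lookup 53.225.12.99: bits 00 walk d0:H7→d1:-→d2:- -> H7
  add 133.34.146.64/28 -> H2 at depth 28
  lookup 10.17.51.255: bits 00001010000100010011001111111111 walk d0:H7→d1:-→d2:-→d3:-→d4:H4→d5:-→d6:-→d7:-→d8:-→d9:-→d10:-→d11:-→d12:-→d13:-→d14:-→d15:-→d16:-→d17:-→d18:-→d19:-→d20:-→d21:-→d22:-→d23:-→d24:-→d25:-→d26:-→d27:-→d28:H4→d29:-→d30:-→d31:-→d32:H7 -> H7
  lookup 202.249.97.97: bits 1 walk d0:H7→d1:- -> H7
  - 10.17.51.255/32 clear@32

== LOOKUPS ==
["H2","H7","H7","H6","H4","H4","H4","H6","H7","H7","H7","H7","H7"]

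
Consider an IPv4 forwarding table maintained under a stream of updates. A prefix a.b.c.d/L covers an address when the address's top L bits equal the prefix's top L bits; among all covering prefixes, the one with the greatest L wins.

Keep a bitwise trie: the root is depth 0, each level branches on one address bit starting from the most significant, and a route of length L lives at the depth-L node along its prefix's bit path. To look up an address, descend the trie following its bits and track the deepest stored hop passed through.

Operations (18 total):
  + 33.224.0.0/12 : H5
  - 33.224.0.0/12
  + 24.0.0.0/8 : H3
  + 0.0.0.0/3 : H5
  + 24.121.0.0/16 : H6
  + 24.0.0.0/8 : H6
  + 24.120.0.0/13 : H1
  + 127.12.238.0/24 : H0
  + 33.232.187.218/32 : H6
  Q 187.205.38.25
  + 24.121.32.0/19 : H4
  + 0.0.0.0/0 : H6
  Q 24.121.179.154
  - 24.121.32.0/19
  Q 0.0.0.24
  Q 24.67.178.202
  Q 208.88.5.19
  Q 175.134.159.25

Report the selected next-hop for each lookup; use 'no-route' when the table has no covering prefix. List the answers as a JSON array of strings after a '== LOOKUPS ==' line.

Trace:
  add 33.224.0.0/12 -> H5 at depth 12
  - 33.224.0.0/12 clear@12
  add 24.0.0.0/8 -> H3 at depth 8
  add 0.0.0.0/3 -> H5 at depth 3
  add 24.121.0.0/16 -> H6 at depth 16
  add 24.0.0.0/8 -> H6 at depth 8
  add 24.120.0.0/13 -> H1 at depth 13
  add 127.12.238.0/24 -> H0 at depth 24
  add 33.232.187.218/32 -> H6 at depth 32
  Q 187.205.38.25: descend ε ; hops seen [∅] ; pick no-route
  add 24.121.32.0/19 -> H4 at depth 19
  add 0.0.0.0/0 -> H6 at depth 0
  Q 24.121.179.154: descend 0001100001111001 ; hops seen [H6,H5,H6,H1,H6] ; pick H6
  - 24.121.32.0/19 clear@19
  Q 0.0.0.24: descend 000 ; hops seen [H6,H5] ; pick H5
  Q 24.67.178.202: descend 0001100001 ; hops seen [H6,H5,H6] ; pick H6
  Q 208.88.5.19: descend ε ; hops seen [H6] ; pick H6
  Q 175.134.159.25: descend ε ; hops seen [H6] ; pick H6

== LOOKUPS ==
["no-route","H6","H5","H6","H6","H6"]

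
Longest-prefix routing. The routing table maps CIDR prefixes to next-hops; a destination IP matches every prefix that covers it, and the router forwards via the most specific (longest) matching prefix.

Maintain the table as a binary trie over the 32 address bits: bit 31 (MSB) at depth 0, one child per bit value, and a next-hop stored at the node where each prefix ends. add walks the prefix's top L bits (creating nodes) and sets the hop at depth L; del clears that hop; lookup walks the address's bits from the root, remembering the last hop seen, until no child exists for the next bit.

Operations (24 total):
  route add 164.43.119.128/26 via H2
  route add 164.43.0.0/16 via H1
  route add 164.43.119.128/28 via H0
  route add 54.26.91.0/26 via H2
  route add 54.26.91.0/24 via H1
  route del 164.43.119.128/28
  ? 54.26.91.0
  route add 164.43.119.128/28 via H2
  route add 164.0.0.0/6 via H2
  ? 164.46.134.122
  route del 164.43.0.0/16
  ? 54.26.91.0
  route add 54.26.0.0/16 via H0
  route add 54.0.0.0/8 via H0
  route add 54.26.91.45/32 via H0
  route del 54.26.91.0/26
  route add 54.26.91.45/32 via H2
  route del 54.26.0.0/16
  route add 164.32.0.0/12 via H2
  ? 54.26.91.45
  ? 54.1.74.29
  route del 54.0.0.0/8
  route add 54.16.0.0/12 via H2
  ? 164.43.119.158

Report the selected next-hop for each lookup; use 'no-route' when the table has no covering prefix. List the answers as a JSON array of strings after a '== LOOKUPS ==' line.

Apply in order:
  add 164.43.119.128/26 -> H2 at depth 26
  add 164.43.0.0/16 -> H1 at depth 16
  add 164.43.119.128/28 -> H0 at depth 28
  add 54.26.91.0/26 -> H2 at depth 26
  add 54.26.91.0/24 -> H1 at depth 24
  - 164.43.119.128/28 clear@28
  lookup 54.26.91.0: bits 00110110000110100101101100 walk d0:-→d1:-→d2:-→d3:-→d4:-→d5:-→d6:-→d7:-→d8:-→d9:-→d10:-→d11:-→d12:-→d13:-→d14:-→d15:-→d16:-→d17:-→d18:-→d19:-→d20:-→d21:-→d22:-→d23:-→d24:H1→d25:-→d26:H2 -> H2
  add 164.43.119.128/28 -> H2 at depth 28
  add 164.0.0.0/6 -> H2 at depth 6
  lookup 164.46.134.122: bits 1010010000101 walk d0:-→d1:-→d2:-→d3:-→d4:-→d5:-→d6:H2→d7:-→d8:-→d9:-→d10:-→d11:-→d12:-→d13:- -> H2
  - 164.43.0.0/16 clear@16
  lookup 54.26.91.0: bits 00110110000110100101101100 walk d0:-→d1:-→d2:-→d3:-→d4:-→d5:-→d6:-→d7:-→d8:-→d9:-→d10:-→d11:-→d12:-→d13:-→d14:-→d15:-→d16:-→d17:-→d18:-→d19:-→d20:-→d21:-→d22:-→d23:-→d24:H1→d25:-→d26:H2 -> H2
  add 54.26.0.0/16 -> H0 at depth 16
  add 54.0.0.0/8 -> H0 at depth 8
  add 54.26.91.45/32 -> H0 at depth 32
  - 54.26.91.0/26 clear@26
  add 54.26.91.45/32 -> H2 at depth 32
  - 54.26.0.0/16 clear@16
  add 164.32.0.0/12 -> H2 at depth 12
  lookup 54.26.91.45: bits 00110110000110100101101100101101 walk d0:-→d1:-→d2:-→d3:-→d4:-→d5:-→d6:-→d7:-→d8:H0→d9:-→d10:-→d11:-→d12:-→d13:-→d14:-→d15:-→d16:-→d17:-→d18:-→d19:-→d20:-→d21:-→d22:-→d23:-→d24:H1→d25:-→d26:-→d27:-→d28:-→d29:-→d30:-→d31:-→d32:H2 -> H2
  lookup 54.1.74.29: bits 00110110000 walk d0:-→d1:-→d2:-→d3:-→d4:-→d5:-→d6:-→d7:-→d8:H0→d9:-→d10:-→d11:- -> H0
  - 54.0.0.0/8 clear@8
  add 54.16.0.0/12 -> H2 at depth 12
  lookup 164.43.119.158: bits 101001000010101101110111100 walk d0:-→d1:-→d2:-→d3:-→d4:-→d5:-→d6:H2→d7:-→d8:-→d9:-→d10:-→d11:-→d12:H2→d13:-→d14:-→d15:-→d16:-→d17:-→d18:-→d19:-→d20:-→d21:-→d22:-→d23:-→d24:-→d25:-→d26:H2→d27:- -> H2

== LOOKUPS ==
["H2","H2","H2","H2","H0","H2"]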